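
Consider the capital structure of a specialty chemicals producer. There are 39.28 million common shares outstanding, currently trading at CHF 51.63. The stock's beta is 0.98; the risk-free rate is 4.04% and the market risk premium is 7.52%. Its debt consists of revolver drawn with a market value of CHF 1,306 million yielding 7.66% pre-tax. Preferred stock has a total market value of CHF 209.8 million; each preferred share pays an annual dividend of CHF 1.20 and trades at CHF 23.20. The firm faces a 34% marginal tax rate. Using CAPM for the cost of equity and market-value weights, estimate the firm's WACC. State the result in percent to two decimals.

8.70%

Cost of equity via CAPM: Re = 4.04% + 0.98 × 7.52% = 11.4096%.
Cost of preferred: Rp = 1.2 / 23.2 = 5.1724%.
Market value of equity E = 51.63 × 39.28m = 2028.0264m.
Total capital V = 2028.0264 + 209.8 + 1306 = 3543.8264.
Equity: weight = 2028.0264/3543.8264 = 0.5723; cost = 11.4096%.
Preferred: weight = 209.8/3543.8264 = 0.0592; cost = 5.1724%.
Revolver drawn: weight = 1306/3543.8264 = 0.3685; after-tax cost = 7.66% × (1 − 34%) = 5.0556%.
WACC = 0.5723 × 11.4096% + 0.0592 × 5.1724% + 0.3685 × 5.0556% = 8.6987%.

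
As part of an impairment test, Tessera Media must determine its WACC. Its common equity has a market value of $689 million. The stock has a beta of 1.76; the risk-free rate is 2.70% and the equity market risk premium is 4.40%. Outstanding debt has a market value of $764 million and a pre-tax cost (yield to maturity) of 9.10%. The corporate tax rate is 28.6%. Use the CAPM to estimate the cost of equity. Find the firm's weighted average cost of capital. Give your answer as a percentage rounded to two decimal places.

Cost of equity via CAPM: Re = 2.7% + 1.76 × 4.4% = 10.4440%.
Total capital V = 689 + 764 = 1453.
Equity: weight = 689/1453 = 0.4742; cost = 10.444%.
Debt: weight = 764/1453 = 0.5258; after-tax cost = 9.1% × (1 − 28.6%) = 6.4974%.
WACC = 0.4742 × 10.4440% + 0.5258 × 6.4974% = 8.3688%.

8.37%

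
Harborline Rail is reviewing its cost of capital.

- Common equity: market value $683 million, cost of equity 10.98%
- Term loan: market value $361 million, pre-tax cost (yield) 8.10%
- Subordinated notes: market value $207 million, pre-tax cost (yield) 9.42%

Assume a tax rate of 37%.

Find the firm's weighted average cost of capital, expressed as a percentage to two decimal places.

8.45%

Total capital V = 683 + 361 + 207 = 1251.
Equity: weight = 683/1251 = 0.5460; cost = 10.98%.
Term loan: weight = 361/1251 = 0.2886; after-tax cost = 8.1% × (1 − 37%) = 5.1030%.
Subordinated notes: weight = 207/1251 = 0.1655; after-tax cost = 9.42% × (1 − 37%) = 5.9346%.
WACC = 0.5460 × 10.9800% + 0.2886 × 5.1030% + 0.1655 × 5.9346% = 8.4492%.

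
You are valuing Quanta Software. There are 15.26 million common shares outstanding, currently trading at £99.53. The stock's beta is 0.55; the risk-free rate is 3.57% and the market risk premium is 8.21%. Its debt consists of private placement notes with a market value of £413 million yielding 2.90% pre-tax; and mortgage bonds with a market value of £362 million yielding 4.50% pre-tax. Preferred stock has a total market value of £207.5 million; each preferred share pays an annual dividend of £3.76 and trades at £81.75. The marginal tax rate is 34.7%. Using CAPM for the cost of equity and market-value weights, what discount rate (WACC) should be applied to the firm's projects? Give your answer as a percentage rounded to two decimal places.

6.03%

Cost of equity via CAPM: Re = 3.57% + 0.55 × 8.21% = 8.0855%.
Cost of preferred: Rp = 3.76 / 81.75 = 4.5994%.
Market value of equity E = 99.53 × 15.26m = 1518.8278m.
Total capital V = 1518.8278 + 207.5 + 413 + 362 = 2501.3278.
Equity: weight = 1518.8278/2501.3278 = 0.6072; cost = 8.0855%.
Preferred: weight = 207.5/2501.3278 = 0.0830; cost = 4.5994%.
Private placement notes: weight = 413/2501.3278 = 0.1651; after-tax cost = 2.9% × (1 − 34.7%) = 1.8937%.
Mortgage bonds: weight = 362/2501.3278 = 0.1447; after-tax cost = 4.5% × (1 − 34.7%) = 2.9385%.
WACC = 0.6072 × 8.0855% + 0.0830 × 4.5994% + 0.1651 × 1.8937% + 0.1447 × 2.9385% = 6.0291%.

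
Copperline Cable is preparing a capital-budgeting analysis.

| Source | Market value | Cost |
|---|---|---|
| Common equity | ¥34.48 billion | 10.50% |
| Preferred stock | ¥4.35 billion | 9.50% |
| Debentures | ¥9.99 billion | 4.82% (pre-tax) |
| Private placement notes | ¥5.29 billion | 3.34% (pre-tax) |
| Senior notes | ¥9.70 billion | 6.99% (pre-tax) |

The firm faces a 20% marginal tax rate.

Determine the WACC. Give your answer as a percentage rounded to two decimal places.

8.00%

Total capital V = 34.48 + 4.35 + 9.99 + 5.29 + 9.7 = 63.81.
Equity: weight = 34.48/63.81 = 0.5404; cost = 10.5%.
Preferred: weight = 4.35/63.81 = 0.0682; cost = 9.5%.
Debentures: weight = 9.99/63.81 = 0.1566; after-tax cost = 4.82% × (1 − 20%) = 3.8560%.
Private placement notes: weight = 5.29/63.81 = 0.0829; after-tax cost = 3.34% × (1 − 20%) = 2.6720%.
Senior notes: weight = 9.7/63.81 = 0.1520; after-tax cost = 6.99% × (1 − 20%) = 5.5920%.
WACC = 0.5404 × 10.5000% + 0.0682 × 9.5000% + 0.1566 × 3.8560% + 0.0829 × 2.6720% + 0.1520 × 5.5920% = 7.9966%.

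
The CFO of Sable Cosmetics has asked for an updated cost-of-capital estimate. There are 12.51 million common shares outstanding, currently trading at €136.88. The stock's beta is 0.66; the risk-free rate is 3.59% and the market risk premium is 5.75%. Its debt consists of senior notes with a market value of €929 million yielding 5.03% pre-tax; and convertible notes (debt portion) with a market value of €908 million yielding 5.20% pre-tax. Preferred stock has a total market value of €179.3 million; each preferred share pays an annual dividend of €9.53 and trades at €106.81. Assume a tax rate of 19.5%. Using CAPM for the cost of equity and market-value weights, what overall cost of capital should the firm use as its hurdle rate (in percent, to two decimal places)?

5.85%

Cost of equity via CAPM: Re = 3.59% + 0.66 × 5.75% = 7.3850%.
Cost of preferred: Rp = 9.53 / 106.81 = 8.9224%.
Market value of equity E = 136.88 × 12.51m = 1712.3688m.
Total capital V = 1712.3688 + 179.3 + 929 + 908 = 3728.6688.
Equity: weight = 1712.3688/3728.6688 = 0.4592; cost = 7.385%.
Preferred: weight = 179.3/3728.6688 = 0.0481; cost = 8.9224%.
Senior notes: weight = 929/3728.6688 = 0.2492; after-tax cost = 5.03% × (1 − 19.5%) = 4.0492%.
Convertible notes (debt portion): weight = 908/3728.6688 = 0.2435; after-tax cost = 5.2% × (1 − 19.5%) = 4.1860%.
WACC = 0.4592 × 7.3850% + 0.0481 × 8.9224% + 0.2492 × 4.0492% + 0.2435 × 4.1860% = 5.8488%.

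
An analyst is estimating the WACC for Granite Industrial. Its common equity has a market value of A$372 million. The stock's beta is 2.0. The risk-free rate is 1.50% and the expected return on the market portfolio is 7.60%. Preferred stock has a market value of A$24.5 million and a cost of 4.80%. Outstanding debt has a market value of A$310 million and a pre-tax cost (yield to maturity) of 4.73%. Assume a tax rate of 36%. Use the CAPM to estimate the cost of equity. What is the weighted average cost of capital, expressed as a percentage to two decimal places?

8.71%

Market risk premium = 7.6% − 1.5% = 6.1%.
Cost of equity via CAPM: Re = 1.5% + 2.0 × 6.1% = 13.7000%.
Total capital V = 372 + 24.5 + 310 = 706.5.
Equity: weight = 372/706.5 = 0.5265; cost = 13.7%.
Preferred: weight = 24.5/706.5 = 0.0347; cost = 4.8%.
Debt: weight = 310/706.5 = 0.4388; after-tax cost = 4.73% × (1 − 36%) = 3.0272%.
WACC = 0.5265 × 13.7000% + 0.0347 × 4.8000% + 0.4388 × 3.0272% = 8.7083%.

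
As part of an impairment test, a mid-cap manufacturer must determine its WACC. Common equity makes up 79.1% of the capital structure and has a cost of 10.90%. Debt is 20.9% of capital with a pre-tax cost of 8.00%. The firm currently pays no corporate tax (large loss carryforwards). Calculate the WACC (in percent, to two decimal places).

After-tax cost of debt = 8% × (1 − 0%) = 8.0000%.
WACC = 0.791 × 10.9000% + 0.209 × 8.0000% = 10.2939%.

10.29%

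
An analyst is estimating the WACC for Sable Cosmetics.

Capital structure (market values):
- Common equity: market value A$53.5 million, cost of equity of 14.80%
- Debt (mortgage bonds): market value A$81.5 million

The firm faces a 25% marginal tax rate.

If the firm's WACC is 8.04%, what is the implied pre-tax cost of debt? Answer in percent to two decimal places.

4.80%

Total capital V = 53.5 + 81.5 = 135.
Equity weight = 53.5/135 = 0.3963.
Mortgage bonds weight = 81.5/135 = 0.6037.
Equity contribution = 0.3963 × 14.8% = 5.8652%.
Remaining for debt = 8.04% − 5.8652% = 2.1748%.
Rd × (1 − 25%) × 0.6037 = 2.1748%  ⇒  Rd = 4.8033%.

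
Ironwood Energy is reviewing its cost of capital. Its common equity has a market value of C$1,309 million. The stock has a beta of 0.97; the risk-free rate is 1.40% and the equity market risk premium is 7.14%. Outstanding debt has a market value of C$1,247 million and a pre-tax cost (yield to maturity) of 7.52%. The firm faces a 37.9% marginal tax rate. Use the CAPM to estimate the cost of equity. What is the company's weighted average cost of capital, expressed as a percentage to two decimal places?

Cost of equity via CAPM: Re = 1.4% + 0.97 × 7.14% = 8.3258%.
Total capital V = 1309 + 1247 = 2556.
Equity: weight = 1309/2556 = 0.5121; cost = 8.3258%.
Debt: weight = 1247/2556 = 0.4879; after-tax cost = 7.52% × (1 − 37.9%) = 4.6699%.
WACC = 0.5121 × 8.3258% + 0.4879 × 4.6699% = 6.5422%.

6.54%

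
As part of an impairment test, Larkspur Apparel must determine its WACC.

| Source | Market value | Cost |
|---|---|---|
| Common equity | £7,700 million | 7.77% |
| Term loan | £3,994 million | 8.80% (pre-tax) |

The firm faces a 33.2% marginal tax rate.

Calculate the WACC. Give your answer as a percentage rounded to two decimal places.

Total capital V = 7700 + 3994 = 11694.
Equity: weight = 7700/11694 = 0.6585; cost = 7.77%.
Term loan: weight = 3994/11694 = 0.3415; after-tax cost = 8.8% × (1 − 33.2%) = 5.8784%.
WACC = 0.6585 × 7.7700% + 0.3415 × 5.8784% = 7.1239%.

7.12%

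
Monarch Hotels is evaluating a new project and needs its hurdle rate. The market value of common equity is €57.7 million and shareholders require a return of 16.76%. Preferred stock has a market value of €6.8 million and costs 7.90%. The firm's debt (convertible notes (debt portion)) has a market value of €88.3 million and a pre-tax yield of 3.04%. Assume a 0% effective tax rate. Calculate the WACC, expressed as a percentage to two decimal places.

8.44%

Total capital V = 57.7 + 6.8 + 88.3 = 152.8.
Equity: weight = 57.7/152.8 = 0.3776; cost = 16.76%.
Preferred: weight = 6.8/152.8 = 0.0445; cost = 7.9%.
Convertible notes (debt portion): weight = 88.3/152.8 = 0.5779; after-tax cost = 3.04% × (1 − 0%) = 3.0400%.
WACC = 0.3776 × 16.7600% + 0.0445 × 7.9000% + 0.5779 × 3.0400% = 8.4372%.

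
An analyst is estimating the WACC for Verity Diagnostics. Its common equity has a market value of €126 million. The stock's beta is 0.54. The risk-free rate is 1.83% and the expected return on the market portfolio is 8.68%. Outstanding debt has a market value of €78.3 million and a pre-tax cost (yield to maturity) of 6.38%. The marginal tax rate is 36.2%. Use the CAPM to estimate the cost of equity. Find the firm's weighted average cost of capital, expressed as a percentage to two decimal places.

4.97%

Market risk premium = 8.68% − 1.83% = 6.85%.
Cost of equity via CAPM: Re = 1.83% + 0.54 × 6.85% = 5.5290%.
Total capital V = 126 + 78.3 = 204.3.
Equity: weight = 126/204.3 = 0.6167; cost = 5.529%.
Debt: weight = 78.3/204.3 = 0.3833; after-tax cost = 6.38% × (1 − 36.2%) = 4.0704%.
WACC = 0.6167 × 5.5290% + 0.3833 × 4.0704% = 4.9700%.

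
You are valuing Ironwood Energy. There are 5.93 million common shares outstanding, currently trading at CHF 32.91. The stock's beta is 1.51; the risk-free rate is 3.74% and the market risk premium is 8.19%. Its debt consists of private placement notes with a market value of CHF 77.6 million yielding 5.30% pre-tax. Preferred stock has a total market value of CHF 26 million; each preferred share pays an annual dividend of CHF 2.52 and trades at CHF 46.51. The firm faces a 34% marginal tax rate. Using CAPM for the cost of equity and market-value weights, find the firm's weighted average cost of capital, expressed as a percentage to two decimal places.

Cost of equity via CAPM: Re = 3.74% + 1.51 × 8.19% = 16.1069%.
Cost of preferred: Rp = 2.52 / 46.51 = 5.4182%.
Market value of equity E = 32.91 × 5.93m = 195.1563m.
Total capital V = 195.1563 + 26 + 77.6 = 298.7563.
Equity: weight = 195.1563/298.7563 = 0.6532; cost = 16.1069%.
Preferred: weight = 26/298.7563 = 0.0870; cost = 5.4182%.
Private placement notes: weight = 77.6/298.7563 = 0.2597; after-tax cost = 5.3% × (1 − 34%) = 3.4980%.
WACC = 0.6532 × 16.1069% + 0.0870 × 5.4182% + 0.2597 × 3.4980% = 11.9016%.

11.90%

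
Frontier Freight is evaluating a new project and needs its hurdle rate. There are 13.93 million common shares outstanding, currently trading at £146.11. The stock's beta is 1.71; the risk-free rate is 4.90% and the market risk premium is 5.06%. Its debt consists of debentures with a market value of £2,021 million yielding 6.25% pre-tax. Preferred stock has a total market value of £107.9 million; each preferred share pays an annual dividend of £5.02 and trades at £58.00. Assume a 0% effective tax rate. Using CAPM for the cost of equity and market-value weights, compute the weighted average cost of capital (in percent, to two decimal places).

9.88%

Cost of equity via CAPM: Re = 4.9% + 1.71 × 5.06% = 13.5526%.
Cost of preferred: Rp = 5.02 / 58.0 = 8.6552%.
Market value of equity E = 146.11 × 13.93m = 2035.3123m.
Total capital V = 2035.3123 + 107.9 + 2021 = 4164.2123.
Equity: weight = 2035.3123/4164.2123 = 0.4888; cost = 13.5526%.
Preferred: weight = 107.9/4164.2123 = 0.0259; cost = 8.6552%.
Debentures: weight = 2021/4164.2123 = 0.4853; after-tax cost = 6.25% × (1 − 0%) = 6.2500%.
WACC = 0.4888 × 13.5526% + 0.0259 × 8.6552% + 0.4853 × 6.2500% = 9.8816%.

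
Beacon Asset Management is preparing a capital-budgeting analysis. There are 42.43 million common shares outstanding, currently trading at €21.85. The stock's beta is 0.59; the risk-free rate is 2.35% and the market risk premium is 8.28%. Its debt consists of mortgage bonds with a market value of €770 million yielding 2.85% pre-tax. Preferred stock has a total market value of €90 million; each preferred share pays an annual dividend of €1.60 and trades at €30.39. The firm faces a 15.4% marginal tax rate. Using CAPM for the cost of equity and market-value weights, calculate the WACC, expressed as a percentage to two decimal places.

Cost of equity via CAPM: Re = 2.35% + 0.59 × 8.28% = 7.2352%.
Cost of preferred: Rp = 1.6 / 30.39 = 5.2649%.
Market value of equity E = 21.85 × 42.43m = 927.0955m.
Total capital V = 927.0955 + 90 + 770 = 1787.0955.
Equity: weight = 927.0955/1787.0955 = 0.5188; cost = 7.2352%.
Preferred: weight = 90/1787.0955 = 0.0504; cost = 5.2649%.
Mortgage bonds: weight = 770/1787.0955 = 0.4309; after-tax cost = 2.85% × (1 − 15.4%) = 2.4111%.
WACC = 0.5188 × 7.2352% + 0.0504 × 5.2649% + 0.4309 × 2.4111% = 5.0574%.

5.06%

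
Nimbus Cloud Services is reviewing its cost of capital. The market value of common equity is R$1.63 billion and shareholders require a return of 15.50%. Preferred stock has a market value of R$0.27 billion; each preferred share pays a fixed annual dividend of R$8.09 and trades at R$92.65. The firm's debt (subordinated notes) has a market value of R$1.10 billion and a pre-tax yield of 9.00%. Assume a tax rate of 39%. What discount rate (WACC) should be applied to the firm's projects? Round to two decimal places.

11.22%

Cost of preferred: Rp = 8.09 / 92.65 = 8.7318%.
Total capital V = 1.63 + 0.27 + 1.1 = 3.
Equity: weight = 1.63/3 = 0.5433; cost = 15.5%.
Preferred: weight = 0.27/3 = 0.0900; cost = 8.7318%.
Subordinated notes: weight = 1.1/3 = 0.3667; after-tax cost = 9% × (1 − 39%) = 5.4900%.
WACC = 0.5433 × 15.5000% + 0.0900 × 8.7318% + 0.3667 × 5.4900% = 11.2205%.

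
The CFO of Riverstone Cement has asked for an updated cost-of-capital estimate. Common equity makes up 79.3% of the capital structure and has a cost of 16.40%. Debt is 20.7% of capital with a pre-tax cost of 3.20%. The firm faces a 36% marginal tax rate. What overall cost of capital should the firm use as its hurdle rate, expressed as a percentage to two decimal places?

13.43%

After-tax cost of debt = 3.2% × (1 − 36%) = 2.0480%.
WACC = 0.793 × 16.4000% + 0.207 × 2.0480% = 13.4291%.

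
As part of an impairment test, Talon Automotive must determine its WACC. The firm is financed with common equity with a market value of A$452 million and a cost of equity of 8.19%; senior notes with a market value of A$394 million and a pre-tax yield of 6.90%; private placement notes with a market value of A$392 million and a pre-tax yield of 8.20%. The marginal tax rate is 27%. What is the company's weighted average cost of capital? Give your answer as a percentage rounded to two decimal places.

6.49%

Total capital V = 452 + 394 + 392 = 1238.
Equity: weight = 452/1238 = 0.3651; cost = 8.19%.
Senior notes: weight = 394/1238 = 0.3183; after-tax cost = 6.9% × (1 − 27%) = 5.0370%.
Private placement notes: weight = 392/1238 = 0.3166; after-tax cost = 8.2% × (1 − 27%) = 5.9860%.
WACC = 0.3651 × 8.1900% + 0.3183 × 5.0370% + 0.3166 × 5.9860% = 6.4887%.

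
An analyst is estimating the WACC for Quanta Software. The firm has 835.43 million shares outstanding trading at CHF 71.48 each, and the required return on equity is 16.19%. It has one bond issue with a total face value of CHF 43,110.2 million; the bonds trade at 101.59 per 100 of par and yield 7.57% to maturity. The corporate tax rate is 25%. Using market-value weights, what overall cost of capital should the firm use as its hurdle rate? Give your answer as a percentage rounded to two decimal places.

Market value of equity E = 71.48 × 835.43m = 59716.5364m. Market value of debt D = 43110.2m × 101.59/100 = 43795.65218m.
Total capital V = 59716.5364 + 43795.65218 = 103512.18858.
Equity: weight = 59716.5364/103512.18858 = 0.5769; cost = 16.19%.
Bonds outstanding: weight = 43795.65218/103512.18858 = 0.4231; after-tax cost = 7.57% × (1 − 25%) = 5.6775%.
WACC = 0.5769 × 16.1900% + 0.4231 × 5.6775% = 11.7422%.

11.74%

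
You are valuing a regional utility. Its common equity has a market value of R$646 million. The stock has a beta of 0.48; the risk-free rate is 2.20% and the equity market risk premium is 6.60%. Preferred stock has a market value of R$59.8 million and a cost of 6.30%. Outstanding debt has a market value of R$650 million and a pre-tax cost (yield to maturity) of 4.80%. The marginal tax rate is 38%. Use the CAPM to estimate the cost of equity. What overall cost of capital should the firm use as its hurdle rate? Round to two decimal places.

4.26%

Cost of equity via CAPM: Re = 2.2% + 0.48 × 6.6% = 5.3680%.
Total capital V = 646 + 59.8 + 650 = 1355.8.
Equity: weight = 646/1355.8 = 0.4765; cost = 5.368%.
Preferred: weight = 59.8/1355.8 = 0.0441; cost = 6.3%.
Debt: weight = 650/1355.8 = 0.4794; after-tax cost = 4.8% × (1 − 38%) = 2.9760%.
WACC = 0.4765 × 5.3680% + 0.0441 × 6.3000% + 0.4794 × 2.9760% = 4.2623%.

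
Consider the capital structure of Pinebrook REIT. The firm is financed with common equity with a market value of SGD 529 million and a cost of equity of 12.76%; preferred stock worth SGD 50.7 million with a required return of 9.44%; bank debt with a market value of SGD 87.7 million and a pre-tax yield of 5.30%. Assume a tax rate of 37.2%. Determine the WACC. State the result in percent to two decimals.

11.27%

Total capital V = 529 + 50.7 + 87.7 = 667.4.
Equity: weight = 529/667.4 = 0.7926; cost = 12.76%.
Preferred: weight = 50.7/667.4 = 0.0760; cost = 9.44%.
Bank debt: weight = 87.7/667.4 = 0.1314; after-tax cost = 5.3% × (1 − 37.2%) = 3.3284%.
WACC = 0.7926 × 12.7600% + 0.0760 × 9.4400% + 0.1314 × 3.3284% = 11.2684%.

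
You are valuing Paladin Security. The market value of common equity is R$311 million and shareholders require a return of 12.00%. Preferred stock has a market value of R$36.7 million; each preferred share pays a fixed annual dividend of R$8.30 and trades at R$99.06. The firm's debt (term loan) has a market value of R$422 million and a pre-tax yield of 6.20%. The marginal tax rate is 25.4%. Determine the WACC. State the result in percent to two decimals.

Cost of preferred: Rp = 8.3 / 99.06 = 8.3788%.
Total capital V = 311 + 36.7 + 422 = 769.7.
Equity: weight = 311/769.7 = 0.4041; cost = 12%.
Preferred: weight = 36.7/769.7 = 0.0477; cost = 8.3788%.
Term loan: weight = 422/769.7 = 0.5483; after-tax cost = 6.2% × (1 − 25.4%) = 4.6252%.
WACC = 0.4041 × 12.0000% + 0.0477 × 8.3788% + 0.5483 × 4.6252% = 7.7840%.

7.78%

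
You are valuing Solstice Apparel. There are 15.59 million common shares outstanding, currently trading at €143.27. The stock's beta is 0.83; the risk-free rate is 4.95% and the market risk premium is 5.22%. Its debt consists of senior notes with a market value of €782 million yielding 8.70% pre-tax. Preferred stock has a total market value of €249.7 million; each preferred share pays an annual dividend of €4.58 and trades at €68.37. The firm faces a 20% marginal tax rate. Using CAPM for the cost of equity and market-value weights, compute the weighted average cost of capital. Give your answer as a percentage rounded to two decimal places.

8.53%

Cost of equity via CAPM: Re = 4.95% + 0.83 × 5.22% = 9.2826%.
Cost of preferred: Rp = 4.58 / 68.37 = 6.6988%.
Market value of equity E = 143.27 × 15.59m = 2233.5793m.
Total capital V = 2233.5793 + 249.7 + 782 = 3265.2793.
Equity: weight = 2233.5793/3265.2793 = 0.6840; cost = 9.2826%.
Preferred: weight = 249.7/3265.2793 = 0.0765; cost = 6.6988%.
Senior notes: weight = 782/3265.2793 = 0.2395; after-tax cost = 8.7% × (1 − 20%) = 6.9600%.
WACC = 0.6840 × 9.2826% + 0.0765 × 6.6988% + 0.2395 × 6.9600% = 8.5288%.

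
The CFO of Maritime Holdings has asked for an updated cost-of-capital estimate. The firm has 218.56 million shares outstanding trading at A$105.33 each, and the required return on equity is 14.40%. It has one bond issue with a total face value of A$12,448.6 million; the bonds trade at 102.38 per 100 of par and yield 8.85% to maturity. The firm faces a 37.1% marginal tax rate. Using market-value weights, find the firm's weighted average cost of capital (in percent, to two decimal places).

11.25%

Market value of equity E = 105.33 × 218.56m = 23020.9248m. Market value of debt D = 12448.6m × 102.38/100 = 12744.87668m.
Total capital V = 23020.9248 + 12744.87668 = 35765.80148.
Equity: weight = 23020.9248/35765.80148 = 0.6437; cost = 14.4%.
Bonds outstanding: weight = 12744.87668/35765.80148 = 0.3563; after-tax cost = 8.85% × (1 − 37.1%) = 5.5667%.
WACC = 0.6437 × 14.4000% + 0.3563 × 5.5667% = 11.2523%.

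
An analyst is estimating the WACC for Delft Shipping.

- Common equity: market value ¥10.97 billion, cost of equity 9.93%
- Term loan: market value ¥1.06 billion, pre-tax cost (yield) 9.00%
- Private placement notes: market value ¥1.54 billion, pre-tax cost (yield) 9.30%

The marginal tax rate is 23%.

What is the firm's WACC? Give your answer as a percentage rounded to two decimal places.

Total capital V = 10.97 + 1.06 + 1.54 = 13.57.
Equity: weight = 10.97/13.57 = 0.8084; cost = 9.93%.
Term loan: weight = 1.06/13.57 = 0.0781; after-tax cost = 9% × (1 − 23%) = 6.9300%.
Private placement notes: weight = 1.54/13.57 = 0.1135; after-tax cost = 9.3% × (1 − 23%) = 7.1610%.
WACC = 0.8084 × 9.9300% + 0.0781 × 6.9300% + 0.1135 × 7.1610% = 9.3814%.

9.38%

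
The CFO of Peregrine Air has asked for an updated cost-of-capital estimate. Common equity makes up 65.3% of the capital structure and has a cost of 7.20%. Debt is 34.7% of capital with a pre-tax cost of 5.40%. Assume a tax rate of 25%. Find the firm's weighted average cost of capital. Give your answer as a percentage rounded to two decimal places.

After-tax cost of debt = 5.4% × (1 − 25%) = 4.0500%.
WACC = 0.653 × 7.2000% + 0.347 × 4.0500% = 6.1070%.

6.11%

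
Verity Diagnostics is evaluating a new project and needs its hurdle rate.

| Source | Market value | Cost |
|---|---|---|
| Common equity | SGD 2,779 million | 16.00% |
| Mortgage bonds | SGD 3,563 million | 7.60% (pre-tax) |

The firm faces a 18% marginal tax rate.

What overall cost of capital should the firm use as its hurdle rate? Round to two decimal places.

Total capital V = 2779 + 3563 = 6342.
Equity: weight = 2779/6342 = 0.4382; cost = 16%.
Mortgage bonds: weight = 3563/6342 = 0.5618; after-tax cost = 7.6% × (1 − 18%) = 6.2320%.
WACC = 0.4382 × 16.0000% + 0.5618 × 6.2320% = 10.5122%.

10.51%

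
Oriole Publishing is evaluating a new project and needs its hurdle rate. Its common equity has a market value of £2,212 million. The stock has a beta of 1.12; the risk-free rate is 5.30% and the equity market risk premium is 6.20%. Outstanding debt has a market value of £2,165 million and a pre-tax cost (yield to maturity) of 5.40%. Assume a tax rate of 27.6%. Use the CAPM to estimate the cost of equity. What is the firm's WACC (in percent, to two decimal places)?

Cost of equity via CAPM: Re = 5.3% + 1.12 × 6.2% = 12.2440%.
Total capital V = 2212 + 2165 = 4377.
Equity: weight = 2212/4377 = 0.5054; cost = 12.244%.
Debt: weight = 2165/4377 = 0.4946; after-tax cost = 5.4% × (1 − 27.6%) = 3.9096%.
WACC = 0.5054 × 12.2440% + 0.4946 × 3.9096% = 8.1215%.

8.12%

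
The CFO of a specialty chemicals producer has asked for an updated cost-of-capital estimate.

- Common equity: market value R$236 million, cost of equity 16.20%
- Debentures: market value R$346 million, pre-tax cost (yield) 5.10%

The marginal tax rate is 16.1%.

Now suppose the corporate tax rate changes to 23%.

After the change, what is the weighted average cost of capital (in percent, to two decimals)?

After the change:
Total capital V = 236 + 346 = 582.
Equity: weight = 236/582 = 0.4055; cost = 16.2%.
Debentures: weight = 346/582 = 0.5945; after-tax cost = 5.1% × (1 − 23%) = 3.9270%.
WACC = 0.4055 × 16.2000% + 0.5945 × 3.9270% = 8.9037%.

8.90%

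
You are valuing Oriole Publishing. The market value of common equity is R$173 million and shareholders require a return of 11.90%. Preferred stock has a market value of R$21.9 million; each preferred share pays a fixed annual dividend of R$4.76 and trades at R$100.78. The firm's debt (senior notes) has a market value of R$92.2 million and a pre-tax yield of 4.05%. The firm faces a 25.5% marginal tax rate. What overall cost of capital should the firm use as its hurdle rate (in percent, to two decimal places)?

Cost of preferred: Rp = 4.76 / 100.78 = 4.7232%.
Total capital V = 173 + 21.9 + 92.2 = 287.1.
Equity: weight = 173/287.1 = 0.6026; cost = 11.9%.
Preferred: weight = 21.9/287.1 = 0.0763; cost = 4.7232%.
Senior notes: weight = 92.2/287.1 = 0.3211; after-tax cost = 4.05% × (1 − 25.5%) = 3.0172%.
WACC = 0.6026 × 11.9000% + 0.0763 × 4.7232% + 0.3211 × 3.0172% = 8.4999%.

8.50%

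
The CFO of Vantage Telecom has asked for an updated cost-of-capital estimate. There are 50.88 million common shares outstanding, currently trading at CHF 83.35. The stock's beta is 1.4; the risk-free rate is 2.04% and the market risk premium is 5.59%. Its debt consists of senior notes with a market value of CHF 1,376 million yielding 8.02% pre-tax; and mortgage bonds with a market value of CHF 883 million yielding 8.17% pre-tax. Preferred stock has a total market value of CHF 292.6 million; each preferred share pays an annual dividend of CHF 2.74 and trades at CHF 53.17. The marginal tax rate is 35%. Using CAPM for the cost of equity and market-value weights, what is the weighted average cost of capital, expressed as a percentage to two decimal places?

8.13%

Cost of equity via CAPM: Re = 2.04% + 1.4 × 5.59% = 9.8660%.
Cost of preferred: Rp = 2.74 / 53.17 = 5.1533%.
Market value of equity E = 83.35 × 50.88m = 4240.848m.
Total capital V = 4240.848 + 292.6 + 1376 + 883 = 6792.448.
Equity: weight = 4240.848/6792.448 = 0.6243; cost = 9.866%.
Preferred: weight = 292.6/6792.448 = 0.0431; cost = 5.1533%.
Senior notes: weight = 1376/6792.448 = 0.2026; after-tax cost = 8.02% × (1 − 35%) = 5.2130%.
Mortgage bonds: weight = 883/6792.448 = 0.1300; after-tax cost = 8.17% × (1 − 35%) = 5.3105%.
WACC = 0.6243 × 9.8660% + 0.0431 × 5.1533% + 0.2026 × 5.2130% + 0.1300 × 5.3105% = 8.1282%.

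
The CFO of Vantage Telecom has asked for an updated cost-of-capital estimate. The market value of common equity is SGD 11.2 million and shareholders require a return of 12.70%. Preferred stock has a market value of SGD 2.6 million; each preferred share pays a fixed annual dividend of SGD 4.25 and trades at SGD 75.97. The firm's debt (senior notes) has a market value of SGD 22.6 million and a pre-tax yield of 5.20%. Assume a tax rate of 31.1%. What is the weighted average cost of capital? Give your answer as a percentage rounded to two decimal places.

Cost of preferred: Rp = 4.25 / 75.97 = 5.5943%.
Total capital V = 11.2 + 2.6 + 22.6 = 36.4.
Equity: weight = 11.2/36.4 = 0.3077; cost = 12.7%.
Preferred: weight = 2.6/36.4 = 0.0714; cost = 5.5943%.
Senior notes: weight = 22.6/36.4 = 0.6209; after-tax cost = 5.2% × (1 − 31.1%) = 3.5828%.
WACC = 0.3077 × 12.7000% + 0.0714 × 5.5943% + 0.6209 × 3.5828% = 6.5318%.

6.53%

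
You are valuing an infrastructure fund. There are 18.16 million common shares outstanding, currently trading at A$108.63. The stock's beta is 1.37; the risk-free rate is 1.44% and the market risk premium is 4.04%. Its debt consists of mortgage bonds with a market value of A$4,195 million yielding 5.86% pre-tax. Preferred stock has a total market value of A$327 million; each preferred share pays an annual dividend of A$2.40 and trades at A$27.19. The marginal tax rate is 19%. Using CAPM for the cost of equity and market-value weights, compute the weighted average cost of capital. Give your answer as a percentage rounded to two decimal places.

Cost of equity via CAPM: Re = 1.44% + 1.37 × 4.04% = 6.9748%.
Cost of preferred: Rp = 2.4 / 27.19 = 8.8268%.
Market value of equity E = 108.63 × 18.16m = 1972.7208m.
Total capital V = 1972.7208 + 327 + 4195 = 6494.7208.
Equity: weight = 1972.7208/6494.7208 = 0.3037; cost = 6.9748%.
Preferred: weight = 327/6494.7208 = 0.0503; cost = 8.8268%.
Mortgage bonds: weight = 4195/6494.7208 = 0.6459; after-tax cost = 5.86% × (1 − 19%) = 4.7466%.
WACC = 0.3037 × 6.9748% + 0.0503 × 8.8268% + 0.6459 × 4.7466% = 5.6288%.

5.63%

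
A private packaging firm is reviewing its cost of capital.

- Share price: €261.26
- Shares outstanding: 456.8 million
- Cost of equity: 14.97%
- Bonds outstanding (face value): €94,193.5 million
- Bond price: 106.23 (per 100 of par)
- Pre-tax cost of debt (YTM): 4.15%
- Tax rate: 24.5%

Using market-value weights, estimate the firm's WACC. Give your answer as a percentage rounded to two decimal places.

9.57%

Market value of equity E = 261.26 × 456.8m = 119343.568m. Market value of debt D = 94193.5m × 106.23/100 = 100061.75505m.
Total capital V = 119343.568 + 100061.75505 = 219405.32305.
Equity: weight = 119343.568/219405.32305 = 0.5439; cost = 14.97%.
Bonds outstanding: weight = 100061.75505/219405.32305 = 0.4561; after-tax cost = 4.15% × (1 − 24.5%) = 3.1333%.
WACC = 0.5439 × 14.9700% + 0.4561 × 3.1333% = 9.5717%.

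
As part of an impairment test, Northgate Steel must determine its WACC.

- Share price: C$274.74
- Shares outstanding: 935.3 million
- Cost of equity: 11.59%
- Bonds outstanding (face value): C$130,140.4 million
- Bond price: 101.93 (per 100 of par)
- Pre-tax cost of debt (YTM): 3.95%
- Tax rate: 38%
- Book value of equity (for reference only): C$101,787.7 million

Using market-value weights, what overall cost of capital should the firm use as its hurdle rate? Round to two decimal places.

8.48%

Market value of equity E = 274.74 × 935.3m = 256964.322m. Market value of debt D = 130140.4m × 101.93/100 = 132652.10972m.
Total capital V = 256964.322 + 132652.10972 = 389616.43172.
Equity: weight = 256964.322/389616.43172 = 0.6595; cost = 11.59%.
Bonds outstanding: weight = 132652.10972/389616.43172 = 0.3405; after-tax cost = 3.95% × (1 − 38%) = 2.4490%.
WACC = 0.6595 × 11.5900% + 0.3405 × 2.4490% = 8.4778%.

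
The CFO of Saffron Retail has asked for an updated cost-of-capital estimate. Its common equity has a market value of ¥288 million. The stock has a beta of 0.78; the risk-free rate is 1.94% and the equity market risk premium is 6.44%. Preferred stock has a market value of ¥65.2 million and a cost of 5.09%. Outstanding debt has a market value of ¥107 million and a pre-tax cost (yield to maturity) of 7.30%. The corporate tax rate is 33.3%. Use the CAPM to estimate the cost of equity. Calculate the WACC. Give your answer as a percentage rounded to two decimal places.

6.21%

Cost of equity via CAPM: Re = 1.94% + 0.78 × 6.44% = 6.9632%.
Total capital V = 288 + 65.2 + 107 = 460.2.
Equity: weight = 288/460.2 = 0.6258; cost = 6.9632%.
Preferred: weight = 65.2/460.2 = 0.1417; cost = 5.09%.
Debt: weight = 107/460.2 = 0.2325; after-tax cost = 7.3% × (1 − 33.3%) = 4.8691%.
WACC = 0.6258 × 6.9632% + 0.1417 × 5.0900% + 0.2325 × 4.8691% = 6.2109%.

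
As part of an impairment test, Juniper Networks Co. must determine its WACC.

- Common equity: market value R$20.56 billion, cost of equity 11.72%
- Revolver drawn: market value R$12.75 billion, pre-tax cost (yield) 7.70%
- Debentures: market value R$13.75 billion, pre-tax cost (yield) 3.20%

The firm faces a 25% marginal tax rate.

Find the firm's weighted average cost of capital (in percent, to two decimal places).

7.39%

Total capital V = 20.56 + 12.75 + 13.75 = 47.06.
Equity: weight = 20.56/47.06 = 0.4369; cost = 11.72%.
Revolver drawn: weight = 12.75/47.06 = 0.2709; after-tax cost = 7.7% × (1 − 25%) = 5.7750%.
Debentures: weight = 13.75/47.06 = 0.2922; after-tax cost = 3.2% × (1 − 25%) = 2.4000%.
WACC = 0.4369 × 11.7200% + 0.2709 × 5.7750% + 0.2922 × 2.4000% = 7.3862%.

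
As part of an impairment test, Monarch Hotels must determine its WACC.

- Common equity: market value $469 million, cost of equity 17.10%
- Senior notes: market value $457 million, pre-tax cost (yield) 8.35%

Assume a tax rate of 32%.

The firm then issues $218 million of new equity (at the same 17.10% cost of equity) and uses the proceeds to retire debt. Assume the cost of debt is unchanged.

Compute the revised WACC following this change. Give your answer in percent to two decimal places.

14.15%

After the change:
Total capital V = 687 + 239 = 926.
Equity: weight = 687/926 = 0.7419; cost = 17.1%.
Senior notes: weight = 239/926 = 0.2581; after-tax cost = 8.35% × (1 − 32%) = 5.6780%.
WACC = 0.7419 × 17.1000% + 0.2581 × 5.6780% = 14.1520%.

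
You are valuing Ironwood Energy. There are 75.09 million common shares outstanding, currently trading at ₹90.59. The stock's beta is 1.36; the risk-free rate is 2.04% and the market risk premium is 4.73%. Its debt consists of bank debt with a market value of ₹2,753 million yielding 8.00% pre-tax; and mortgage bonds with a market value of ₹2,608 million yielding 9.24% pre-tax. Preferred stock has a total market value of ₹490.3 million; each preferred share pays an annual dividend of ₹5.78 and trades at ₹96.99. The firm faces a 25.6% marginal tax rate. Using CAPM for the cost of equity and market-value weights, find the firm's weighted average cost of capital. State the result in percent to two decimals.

Cost of equity via CAPM: Re = 2.04% + 1.36 × 4.73% = 8.4728%.
Cost of preferred: Rp = 5.78 / 96.99 = 5.9594%.
Market value of equity E = 90.59 × 75.09m = 6802.4031m.
Total capital V = 6802.4031 + 490.3 + 2753 + 2608 = 12653.7031.
Equity: weight = 6802.4031/12653.7031 = 0.5376; cost = 8.4728%.
Preferred: weight = 490.3/12653.7031 = 0.0387; cost = 5.9594%.
Bank debt: weight = 2753/12653.7031 = 0.2176; after-tax cost = 8% × (1 − 25.6%) = 5.9520%.
Mortgage bonds: weight = 2608/12653.7031 = 0.2061; after-tax cost = 9.24% × (1 − 25.6%) = 6.8746%.
WACC = 0.5376 × 8.4728% + 0.0387 × 5.9594% + 0.2176 × 5.9520% + 0.2061 × 6.8746% = 7.4976%.

7.50%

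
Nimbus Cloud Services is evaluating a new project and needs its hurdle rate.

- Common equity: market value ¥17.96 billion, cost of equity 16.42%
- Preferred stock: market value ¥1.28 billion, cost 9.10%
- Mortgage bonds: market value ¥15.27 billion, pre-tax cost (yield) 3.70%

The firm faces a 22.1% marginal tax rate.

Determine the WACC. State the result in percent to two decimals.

10.16%

Total capital V = 17.96 + 1.28 + 15.27 = 34.51.
Equity: weight = 17.96/34.51 = 0.5204; cost = 16.42%.
Preferred: weight = 1.28/34.51 = 0.0371; cost = 9.1%.
Mortgage bonds: weight = 15.27/34.51 = 0.4425; after-tax cost = 3.7% × (1 − 22.1%) = 2.8823%.
WACC = 0.5204 × 16.4200% + 0.0371 × 9.1000% + 0.4425 × 2.8823% = 10.1583%.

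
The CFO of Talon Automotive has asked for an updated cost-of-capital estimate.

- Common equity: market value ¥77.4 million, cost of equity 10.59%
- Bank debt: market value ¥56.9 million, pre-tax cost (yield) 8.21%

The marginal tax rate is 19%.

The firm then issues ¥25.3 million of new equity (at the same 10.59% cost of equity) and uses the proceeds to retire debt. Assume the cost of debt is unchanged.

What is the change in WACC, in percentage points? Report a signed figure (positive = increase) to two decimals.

+0.74 pp

Current WACC:
Total capital V = 77.4 + 56.9 = 134.3.
Equity: weight = 77.4/134.3 = 0.5763; cost = 10.59%.
Bank debt: weight = 56.9/134.3 = 0.4237; after-tax cost = 8.21% × (1 − 19%) = 6.6501%.
WACC = 0.5763 × 10.5900% + 0.4237 × 6.6501% = 8.9207%.
After the change:
Total capital V = 102.7 + 31.6 = 134.3.
Equity: weight = 102.7/134.3 = 0.7647; cost = 10.59%.
Bank debt: weight = 31.6/134.3 = 0.2353; after-tax cost = 8.21% × (1 − 19%) = 6.6501%.
WACC = 0.7647 × 10.5900% + 0.2353 × 6.6501% = 9.6630%.
Change in WACC = 9.6630% − 8.9207% = 0.7422 pp.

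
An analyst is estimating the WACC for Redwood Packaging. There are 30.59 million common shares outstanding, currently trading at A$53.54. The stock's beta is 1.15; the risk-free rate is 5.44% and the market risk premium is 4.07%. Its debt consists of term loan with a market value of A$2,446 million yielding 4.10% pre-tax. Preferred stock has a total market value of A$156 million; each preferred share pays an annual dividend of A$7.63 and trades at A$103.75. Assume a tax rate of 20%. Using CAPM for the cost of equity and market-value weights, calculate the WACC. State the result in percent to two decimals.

6.07%

Cost of equity via CAPM: Re = 5.44% + 1.15 × 4.07% = 10.1205%.
Cost of preferred: Rp = 7.63 / 103.75 = 7.3542%.
Market value of equity E = 53.54 × 30.59m = 1637.7886m.
Total capital V = 1637.7886 + 156 + 2446 = 4239.7886.
Equity: weight = 1637.7886/4239.7886 = 0.3863; cost = 10.1205%.
Preferred: weight = 156/4239.7886 = 0.0368; cost = 7.3542%.
Term loan: weight = 2446/4239.7886 = 0.5769; after-tax cost = 4.1% × (1 − 20%) = 3.2800%.
WACC = 0.3863 × 10.1205% + 0.0368 × 7.3542% + 0.5769 × 3.2800% = 6.0723%.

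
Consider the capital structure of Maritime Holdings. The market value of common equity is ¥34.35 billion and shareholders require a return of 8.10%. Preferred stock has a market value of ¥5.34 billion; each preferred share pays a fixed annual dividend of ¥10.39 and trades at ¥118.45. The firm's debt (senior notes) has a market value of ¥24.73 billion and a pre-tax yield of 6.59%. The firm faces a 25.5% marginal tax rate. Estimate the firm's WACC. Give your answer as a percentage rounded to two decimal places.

6.93%

Cost of preferred: Rp = 10.39 / 118.45 = 8.7716%.
Total capital V = 34.35 + 5.34 + 24.73 = 64.42.
Equity: weight = 34.35/64.42 = 0.5332; cost = 8.1%.
Preferred: weight = 5.34/64.42 = 0.0829; cost = 8.7716%.
Senior notes: weight = 24.73/64.42 = 0.3839; after-tax cost = 6.59% × (1 − 25.5%) = 4.9096%.
WACC = 0.5332 × 8.1000% + 0.0829 × 8.7716% + 0.3839 × 4.9096% = 6.9309%.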